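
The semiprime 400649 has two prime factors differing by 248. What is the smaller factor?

Since p = q + 248, we have 400649 = q(q + 248), so q² + 248q − 400649 = 0.
Discriminant: 248² + 4·400649 = 61504 + 1602596 = 1664100; √1664100 = 1290.
q = (−248 + 1290)/2 = 521, and p = q + 248 = 769.
Check: 521 · 769 = 400649.

521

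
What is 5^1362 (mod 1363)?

5^1 ≡ 5 (mod 1363)
5^2 ≡ 5^2 = 25 ≡ 25 (mod 1363)
5^4 ≡ 25^2 = 625 ≡ 625 (mod 1363)
5^8 ≡ 625^2 = 390625 ≡ 807 (mod 1363)
5^16 ≡ 807^2 = 651249 ≡ 1098 (mod 1363)
5^32 ≡ 1098^2 = 1205604 ≡ 712 (mod 1363)
5^64 ≡ 712^2 = 506944 ≡ 1271 (mod 1363)
5^128 ≡ 1271^2 = 1615441 ≡ 286 (mod 1363)
5^256 ≡ 286^2 = 81796 ≡ 16 (mod 1363)
5^512 ≡ 16^2 = 256 ≡ 256 (mod 1363)
5^1024 ≡ 256^2 = 65536 ≡ 112 (mod 1363)
1362 = 1024 + 256 + 64 + 16 + 2 in binary powers of 2.
So 5^1362 ≡ 112 · 16 · 1271 · 1098 · 25 ≡ 306 (mod 1363).
Since 306 ≠ 1, base 5 is a Fermat witness: 1363 is composite.

306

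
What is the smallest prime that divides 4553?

4553 is odd.
Digit sum 17, not divisible by 3.
Ends in 3: not divisible by 5.
7: 4553 = 7·650 + 3
11: 4553 = 11·413 + 10
13: 4553 = 13·350 + 3
17: 4553 = 17·267 + 14
19: 4553 = 19·239 + 12
23: 4553 = 23·197 + 22
29: 4553 = 29·157

29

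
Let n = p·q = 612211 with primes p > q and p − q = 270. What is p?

Since p = q + 270, we have 612211 = q(q + 270), so q² + 270q − 612211 = 0.
Discriminant: 270² + 4·612211 = 72900 + 2448844 = 2521744; √2521744 = 1588.
q = (−270 + 1588)/2 = 659, and p = q + 270 = 929.
Check: 659 · 929 = 612211.

929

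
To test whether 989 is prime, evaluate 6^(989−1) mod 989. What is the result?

6^1 ≡ 6 (mod 989)
6^2 ≡ 6^2 = 36 ≡ 36 (mod 989)
6^4 ≡ 36^2 = 1296 ≡ 307 (mod 989)
6^8 ≡ 307^2 = 94249 ≡ 294 (mod 989)
6^16 ≡ 294^2 = 86436 ≡ 393 (mod 989)
6^32 ≡ 393^2 = 154449 ≡ 165 (mod 989)
6^64 ≡ 165^2 = 27225 ≡ 522 (mod 989)
6^128 ≡ 522^2 = 272484 ≡ 509 (mod 989)
6^256 ≡ 509^2 = 259081 ≡ 952 (mod 989)
6^512 ≡ 952^2 = 906304 ≡ 380 (mod 989)
988 = 512 + 256 + 128 + 64 + 16 + 8 + 4 in binary powers of 2.
So 6^988 ≡ 380 · 952 · 509 · 522 · 393 · 294 · 307 ≡ 522 (mod 989).
Since 522 ≠ 1, base 6 is a Fermat witness: 989 is composite.

522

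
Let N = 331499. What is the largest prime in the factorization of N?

331499 = 7 · 47357
47357 = 23 · 2059
2059 = 29 · 71
71 is prime.
So 331499 = 7 · 23 · 29 · 71; the largest prime factor is 71.

71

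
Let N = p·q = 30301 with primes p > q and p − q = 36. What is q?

157

Since p = q + 36, we have 30301 = q(q + 36), so q² + 36q − 30301 = 0.
Discriminant: 36² + 4·30301 = 1296 + 121204 = 122500; √122500 = 350.
q = (−36 + 350)/2 = 157, and p = q + 36 = 193.
Check: 157 · 193 = 30301.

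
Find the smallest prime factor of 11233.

47

11233 is odd.
Digit sum 10, not divisible by 3.
Ends in 3: not divisible by 5.
7: 11233 = 7·1604 + 5
11: 11233 = 11·1021 + 2
13: 11233 = 13·864 + 1
17: 11233 = 17·660 + 13
19: 11233 = 19·591 + 4
23: 11233 = 23·488 + 9
29: 11233 = 29·387 + 10
31: 11233 = 31·362 + 11
37: 11233 = 37·303 + 22
41: 11233 = 41·273 + 40
43: 11233 = 43·261 + 10
47: 11233 = 47·239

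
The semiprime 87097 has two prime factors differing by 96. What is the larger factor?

Since p = q + 96, we have 87097 = q(q + 96), so q² + 96q − 87097 = 0.
Discriminant: 96² + 4·87097 = 9216 + 348388 = 357604; √357604 = 598.
q = (−96 + 598)/2 = 251, and p = q + 96 = 347.
Check: 251 · 347 = 87097.

347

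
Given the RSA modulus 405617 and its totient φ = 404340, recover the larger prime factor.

φ(n) = (p−1)(q−1) = n − (p+q) + 1, so p + q = 405617 − 404340 + 1 = 1278.
p and q are the roots of t² − 1278t + 405617 = 0.
Discriminant: 1278² − 4·405617 = 1633284 − 1622468 = 10816; √10816 = 104.
q = (1278 − 104)/2 = 587, p = (1278 + 104)/2 = 691.
Check: 587 · 691 = 405617.

691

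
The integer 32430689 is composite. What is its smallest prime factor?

97

32430689 is odd.
Digit sum 35, not divisible by 3.
Ends in 9: not divisible by 5.
7: 32430689 = 7·4632955 + 4
11: 32430689 = 11·2948244 + 5
13: 32430689 = 13·2494668 + 5
17: 32430689 = 17·1907687 + 10
19: 32430689 = 19·1706878 + 7
23: 32430689 = 23·1410029 + 22
29: 32430689 = 29·1118299 + 18
31: 32430689 = 31·1046151 + 8
37: 32430689 = 37·876505 + 4
41: 32430689 = 41·790992 + 17
43: 32430689 = 43·754202 + 3
47: 32430689 = 47·690014 + 31
53: 32430689 = 53·611899 + 42
59: 32430689 = 59·549672 + 41
61: 32430689 = 61·531650 + 39
67: 32430689 = 67·484040 + 9
71: 32430689 = 71·456770 + 19
73: 32430689 = 73·444256 + 1
79: 32430689 = 79·410515 + 4
83: 32430689 = 83·390731 + 16
89: 32430689 = 89·364389 + 68
97: 32430689 = 97·334337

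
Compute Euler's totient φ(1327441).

Factor: 1327441 = 59 · 149 · 151.
φ(1327441) = (59−1) · (149−1) · (151−1) = 58 · 148 · 150 = 1287600.

1287600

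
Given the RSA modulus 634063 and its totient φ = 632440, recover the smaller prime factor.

φ(n) = (p−1)(q−1) = n − (p+q) + 1, so p + q = 634063 − 632440 + 1 = 1624.
p and q are the roots of t² − 1624t + 634063 = 0.
Discriminant: 1624² − 4·634063 = 2637376 − 2536252 = 101124; √101124 = 318.
q = (1624 − 318)/2 = 653, p = (1624 + 318)/2 = 971.
Check: 653 · 971 = 634063.

653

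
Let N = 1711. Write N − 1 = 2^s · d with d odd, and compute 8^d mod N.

1711 − 1 = 1710 = 2^1 · 855, so d = 855.
8^1 ≡ 8 (mod 1711)
8^2 ≡ 8^2 = 64 ≡ 64 (mod 1711)
8^4 ≡ 64^2 = 4096 ≡ 674 (mod 1711)
8^8 ≡ 674^2 = 454276 ≡ 861 (mod 1711)
8^16 ≡ 861^2 = 741321 ≡ 458 (mod 1711)
8^32 ≡ 458^2 = 209764 ≡ 1022 (mod 1711)
8^64 ≡ 1022^2 = 1044484 ≡ 774 (mod 1711)
8^128 ≡ 774^2 = 599076 ≡ 226 (mod 1711)
8^256 ≡ 226^2 = 51076 ≡ 1457 (mod 1711)
8^512 ≡ 1457^2 = 2122849 ≡ 1209 (mod 1711)
855 = 512 + 256 + 64 + 16 + 4 + 2 + 1 in binary powers of 2.
So 8^855 ≡ 1209 · 1457 · 774 · 458 · 674 · 64 · 8 ≡ 50 (mod 1711).
Squaring chain: 50; never reaches −1, so base 8 is a Miller–Rabin witness that 1711 is composite.

50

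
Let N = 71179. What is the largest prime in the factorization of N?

79

71179 = 17 · 4187
4187 = 53 · 79
79 is prime.
So 71179 = 17 · 53 · 79; the largest prime factor is 79.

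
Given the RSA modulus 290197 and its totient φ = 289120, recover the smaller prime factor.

521

φ(n) = (p−1)(q−1) = n − (p+q) + 1, so p + q = 290197 − 289120 + 1 = 1078.
p and q are the roots of t² − 1078t + 290197 = 0.
Discriminant: 1078² − 4·290197 = 1162084 − 1160788 = 1296; √1296 = 36.
q = (1078 − 36)/2 = 521, p = (1078 + 36)/2 = 557.
Check: 521 · 557 = 290197.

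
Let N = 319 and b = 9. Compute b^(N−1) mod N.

25

9^1 ≡ 9 (mod 319)
9^2 ≡ 9^2 = 81 ≡ 81 (mod 319)
9^4 ≡ 81^2 = 6561 ≡ 181 (mod 319)
9^8 ≡ 181^2 = 32761 ≡ 223 (mod 319)
9^16 ≡ 223^2 = 49729 ≡ 284 (mod 319)
9^32 ≡ 284^2 = 80656 ≡ 268 (mod 319)
9^64 ≡ 268^2 = 71824 ≡ 49 (mod 319)
9^128 ≡ 49^2 = 2401 ≡ 168 (mod 319)
9^256 ≡ 168^2 = 28224 ≡ 152 (mod 319)
318 = 256 + 32 + 16 + 8 + 4 + 2 in binary powers of 2.
So 9^318 ≡ 152 · 268 · 284 · 223 · 181 · 81 ≡ 25 (mod 319).
Since 25 ≠ 1, base 9 is a Fermat witness: 319 is composite.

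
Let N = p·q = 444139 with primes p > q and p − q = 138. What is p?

Since p = q + 138, we have 444139 = q(q + 138), so q² + 138q − 444139 = 0.
Discriminant: 138² + 4·444139 = 19044 + 1776556 = 1795600; √1795600 = 1340.
q = (−138 + 1340)/2 = 601, and p = q + 138 = 739.
Check: 601 · 739 = 444139.

739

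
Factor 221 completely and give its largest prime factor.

221 = 13 · 17
17 is prime.
So 221 = 13 · 17; the largest prime factor is 17.

17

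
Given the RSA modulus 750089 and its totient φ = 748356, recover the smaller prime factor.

827

φ(n) = (p−1)(q−1) = n − (p+q) + 1, so p + q = 750089 − 748356 + 1 = 1734.
p and q are the roots of t² − 1734t + 750089 = 0.
Discriminant: 1734² − 4·750089 = 3006756 − 3000356 = 6400; √6400 = 80.
q = (1734 − 80)/2 = 827, p = (1734 + 80)/2 = 907.
Check: 827 · 907 = 750089.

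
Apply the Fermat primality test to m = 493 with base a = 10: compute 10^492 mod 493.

10^1 ≡ 10 (mod 493)
10^2 ≡ 10^2 = 100 ≡ 100 (mod 493)
10^4 ≡ 100^2 = 10000 ≡ 140 (mod 493)
10^8 ≡ 140^2 = 19600 ≡ 373 (mod 493)
10^16 ≡ 373^2 = 139129 ≡ 103 (mod 493)
10^32 ≡ 103^2 = 10609 ≡ 256 (mod 493)
10^64 ≡ 256^2 = 65536 ≡ 460 (mod 493)
10^128 ≡ 460^2 = 211600 ≡ 103 (mod 493)
10^256 ≡ 103^2 = 10609 ≡ 256 (mod 493)
492 = 256 + 128 + 64 + 32 + 8 + 4 in binary powers of 2.
So 10^492 ≡ 256 · 103 · 460 · 256 · 373 · 140 ≡ 132 (mod 493).
Since 132 ≠ 1, base 10 is a Fermat witness: 493 is composite.

132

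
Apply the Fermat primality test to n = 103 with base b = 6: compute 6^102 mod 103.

6^1 ≡ 6 (mod 103)
6^2 ≡ 6^2 = 36 ≡ 36 (mod 103)
6^4 ≡ 36^2 = 1296 ≡ 60 (mod 103)
6^8 ≡ 60^2 = 3600 ≡ 98 (mod 103)
6^16 ≡ 98^2 = 9604 ≡ 25 (mod 103)
6^32 ≡ 25^2 = 625 ≡ 7 (mod 103)
6^64 ≡ 7^2 = 49 ≡ 49 (mod 103)
102 = 64 + 32 + 4 + 2 in binary powers of 2.
So 6^102 ≡ 49 · 7 · 60 · 36 ≡ 1 (mod 103).
Since the result is 1, base 6 gives no evidence that 103 is composite.

1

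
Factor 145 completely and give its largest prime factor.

29

145 = 5 · 29
29 is prime.
So 145 = 5 · 29; the largest prime factor is 29.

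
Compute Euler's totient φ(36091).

30720

Factor: 36091 = 11 · 17 · 193.
φ(36091) = (11−1) · (17−1) · (193−1) = 10 · 16 · 192 = 30720.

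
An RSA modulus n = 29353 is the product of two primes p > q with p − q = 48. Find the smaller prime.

Since p = q + 48, we have 29353 = q(q + 48), so q² + 48q − 29353 = 0.
Discriminant: 48² + 4·29353 = 2304 + 117412 = 119716; √119716 = 346.
q = (−48 + 346)/2 = 149, and p = q + 48 = 197.
Check: 149 · 197 = 29353.

149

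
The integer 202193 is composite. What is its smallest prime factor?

23

202193 is odd.
Digit sum 17, not divisible by 3.
Ends in 3: not divisible by 5.
7: 202193 = 7·28884 + 5
11: 202193 = 11·18381 + 2
13: 202193 = 13·15553 + 4
17: 202193 = 17·11893 + 12
19: 202193 = 19·10641 + 14
23: 202193 = 23·8791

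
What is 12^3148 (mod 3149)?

12^1 ≡ 12 (mod 3149)
12^2 ≡ 12^2 = 144 ≡ 144 (mod 3149)
12^4 ≡ 144^2 = 20736 ≡ 1842 (mod 3149)
12^8 ≡ 1842^2 = 3392964 ≡ 1491 (mod 3149)
12^16 ≡ 1491^2 = 2223081 ≡ 3036 (mod 3149)
12^32 ≡ 3036^2 = 9217296 ≡ 173 (mod 3149)
12^64 ≡ 173^2 = 29929 ≡ 1588 (mod 3149)
12^128 ≡ 1588^2 = 2521744 ≡ 2544 (mod 3149)
12^256 ≡ 2544^2 = 6471936 ≡ 741 (mod 3149)
12^512 ≡ 741^2 = 549081 ≡ 1155 (mod 3149)
12^1024 ≡ 1155^2 = 1334025 ≡ 1998 (mod 3149)
12^2048 ≡ 1998^2 = 3992004 ≡ 2221 (mod 3149)
3148 = 2048 + 1024 + 64 + 8 + 4 in binary powers of 2.
So 12^3148 ≡ 2221 · 1998 · 1588 · 1491 · 1842 ≡ 2179 (mod 3149).
Since 2179 ≠ 1, base 12 is a Fermat witness: 3149 is composite.

2179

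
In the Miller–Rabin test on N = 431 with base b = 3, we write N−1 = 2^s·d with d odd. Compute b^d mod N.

1

431 − 1 = 430 = 2^1 · 215, so d = 215.
3^1 ≡ 3 (mod 431)
3^2 ≡ 3^2 = 9 ≡ 9 (mod 431)
3^4 ≡ 9^2 = 81 ≡ 81 (mod 431)
3^8 ≡ 81^2 = 6561 ≡ 96 (mod 431)
3^16 ≡ 96^2 = 9216 ≡ 165 (mod 431)
3^32 ≡ 165^2 = 27225 ≡ 72 (mod 431)
3^64 ≡ 72^2 = 5184 ≡ 12 (mod 431)
3^128 ≡ 12^2 = 144 ≡ 144 (mod 431)
215 = 128 + 64 + 16 + 4 + 2 + 1 in binary powers of 2.
So 3^215 ≡ 144 · 12 · 165 · 81 · 9 · 3 ≡ 1 (mod 431).
Since 3^d ≡ 1 (mod 431), base 3 does not prove 431 composite.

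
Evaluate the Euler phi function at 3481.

Factor: 3481 = 59^2.
φ(3481) = 59^1·(59−1) = 3422.

3422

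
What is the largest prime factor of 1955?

1955 = 5 · 391
391 = 17 · 23
23 is prime.
So 1955 = 5 · 17 · 23; the largest prime factor is 23.

23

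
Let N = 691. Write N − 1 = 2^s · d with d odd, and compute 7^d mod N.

1

691 − 1 = 690 = 2^1 · 345, so d = 345.
7^1 ≡ 7 (mod 691)
7^2 ≡ 7^2 = 49 ≡ 49 (mod 691)
7^4 ≡ 49^2 = 2401 ≡ 328 (mod 691)
7^8 ≡ 328^2 = 107584 ≡ 479 (mod 691)
7^16 ≡ 479^2 = 229441 ≡ 29 (mod 691)
7^32 ≡ 29^2 = 841 ≡ 150 (mod 691)
7^64 ≡ 150^2 = 22500 ≡ 388 (mod 691)
7^128 ≡ 388^2 = 150544 ≡ 597 (mod 691)
7^256 ≡ 597^2 = 356409 ≡ 544 (mod 691)
345 = 256 + 64 + 16 + 8 + 1 in binary powers of 2.
So 7^345 ≡ 544 · 388 · 29 · 479 · 7 ≡ 1 (mod 691).
Since 7^d ≡ 1 (mod 691), base 7 does not prove 691 composite.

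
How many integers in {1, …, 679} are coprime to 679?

576

Factor: 679 = 7 · 97.
φ(679) = (7−1) · (97−1) = 6 · 96 = 576.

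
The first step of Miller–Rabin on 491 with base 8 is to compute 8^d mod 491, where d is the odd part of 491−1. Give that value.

490

491 − 1 = 490 = 2^1 · 245, so d = 245.
8^1 ≡ 8 (mod 491)
8^2 ≡ 8^2 = 64 ≡ 64 (mod 491)
8^4 ≡ 64^2 = 4096 ≡ 168 (mod 491)
8^8 ≡ 168^2 = 28224 ≡ 237 (mod 491)
8^16 ≡ 237^2 = 56169 ≡ 195 (mod 491)
8^32 ≡ 195^2 = 38025 ≡ 218 (mod 491)
8^64 ≡ 218^2 = 47524 ≡ 388 (mod 491)
8^128 ≡ 388^2 = 150544 ≡ 298 (mod 491)
245 = 128 + 64 + 32 + 16 + 4 + 1 in binary powers of 2.
So 8^245 ≡ 298 · 388 · 218 · 195 · 168 · 8 ≡ 490 (mod 491).
Since 8^d ≡ 490 (mod 491), base 8 does not prove 491 composite.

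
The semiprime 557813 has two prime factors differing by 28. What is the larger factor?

Since p = q + 28, we have 557813 = q(q + 28), so q² + 28q − 557813 = 0.
Discriminant: 28² + 4·557813 = 784 + 2231252 = 2232036; √2232036 = 1494.
q = (−28 + 1494)/2 = 733, and p = q + 28 = 761.
Check: 733 · 761 = 557813.

761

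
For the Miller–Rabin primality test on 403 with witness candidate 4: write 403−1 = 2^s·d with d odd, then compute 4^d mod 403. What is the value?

403 − 1 = 402 = 2^1 · 201, so d = 201.
4^1 ≡ 4 (mod 403)
4^2 ≡ 4^2 = 16 ≡ 16 (mod 403)
4^4 ≡ 16^2 = 256 ≡ 256 (mod 403)
4^8 ≡ 256^2 = 65536 ≡ 250 (mod 403)
4^16 ≡ 250^2 = 62500 ≡ 35 (mod 403)
4^32 ≡ 35^2 = 1225 ≡ 16 (mod 403)
4^64 ≡ 16^2 = 256 ≡ 256 (mod 403)
4^128 ≡ 256^2 = 65536 ≡ 250 (mod 403)
201 = 128 + 64 + 8 + 1 in binary powers of 2.
So 4^201 ≡ 250 · 256 · 250 · 4 ≡ 376 (mod 403).
Squaring chain: 376; never reaches −1, so base 4 is a Miller–Rabin witness that 403 is composite.

376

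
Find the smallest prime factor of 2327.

2327 is odd.
Digit sum 14, not divisible by 3.
Ends in 7: not divisible by 5.
7: 2327 = 7·332 + 3
11: 2327 = 11·211 + 6
13: 2327 = 13·179

13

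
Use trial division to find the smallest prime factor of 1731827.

1731827 is odd.
Digit sum 29, not divisible by 3.
Ends in 7: not divisible by 5.
7: 1731827 = 7·247403 + 6
11: 1731827 = 11·157438 + 9
13: 1731827 = 13·133217 + 6
17: 1731827 = 17·101872 + 3
19: 1731827 = 19·91148 + 15
23: 1731827 = 23·75296 + 19
29: 1731827 = 29·59718 + 5
31: 1731827 = 31·55865 + 12
37: 1731827 = 37·46806 + 5
41: 1731827 = 41·42239 + 28
43: 1731827 = 43·40275 + 2
47: 1731827 = 47·36847 + 18
53: 1731827 = 53·32675 + 52
59: 1731827 = 59·29353

59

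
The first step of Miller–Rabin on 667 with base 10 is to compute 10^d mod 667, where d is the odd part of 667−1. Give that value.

172

667 − 1 = 666 = 2^1 · 333, so d = 333.
10^1 ≡ 10 (mod 667)
10^2 ≡ 10^2 = 100 ≡ 100 (mod 667)
10^4 ≡ 100^2 = 10000 ≡ 662 (mod 667)
10^8 ≡ 662^2 = 438244 ≡ 25 (mod 667)
10^16 ≡ 25^2 = 625 ≡ 625 (mod 667)
10^32 ≡ 625^2 = 390625 ≡ 430 (mod 667)
10^64 ≡ 430^2 = 184900 ≡ 141 (mod 667)
10^128 ≡ 141^2 = 19881 ≡ 538 (mod 667)
10^256 ≡ 538^2 = 289444 ≡ 633 (mod 667)
333 = 256 + 64 + 8 + 4 + 1 in binary powers of 2.
So 10^333 ≡ 633 · 141 · 25 · 662 · 10 ≡ 172 (mod 667).
Squaring chain: 172; never reaches −1, so base 10 is a Miller–Rabin witness that 667 is composite.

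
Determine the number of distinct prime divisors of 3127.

2

3127 = 53 · 59
3127 = 53 · 59, which has 2 distinct prime factors.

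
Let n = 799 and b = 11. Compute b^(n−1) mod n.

332

11^1 ≡ 11 (mod 799)
11^2 ≡ 11^2 = 121 ≡ 121 (mod 799)
11^4 ≡ 121^2 = 14641 ≡ 259 (mod 799)
11^8 ≡ 259^2 = 67081 ≡ 764 (mod 799)
11^16 ≡ 764^2 = 583696 ≡ 426 (mod 799)
11^32 ≡ 426^2 = 181476 ≡ 103 (mod 799)
11^64 ≡ 103^2 = 10609 ≡ 222 (mod 799)
11^128 ≡ 222^2 = 49284 ≡ 545 (mod 799)
11^256 ≡ 545^2 = 297025 ≡ 596 (mod 799)
11^512 ≡ 596^2 = 355216 ≡ 460 (mod 799)
798 = 512 + 256 + 16 + 8 + 4 + 2 in binary powers of 2.
So 11^798 ≡ 460 · 596 · 426 · 764 · 259 · 121 ≡ 332 (mod 799).
Since 332 ≠ 1, base 11 is a Fermat witness: 799 is composite.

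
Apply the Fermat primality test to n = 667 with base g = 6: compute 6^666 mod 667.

81

6^1 ≡ 6 (mod 667)
6^2 ≡ 6^2 = 36 ≡ 36 (mod 667)
6^4 ≡ 36^2 = 1296 ≡ 629 (mod 667)
6^8 ≡ 629^2 = 395641 ≡ 110 (mod 667)
6^16 ≡ 110^2 = 12100 ≡ 94 (mod 667)
6^32 ≡ 94^2 = 8836 ≡ 165 (mod 667)
6^64 ≡ 165^2 = 27225 ≡ 545 (mod 667)
6^128 ≡ 545^2 = 297025 ≡ 210 (mod 667)
6^256 ≡ 210^2 = 44100 ≡ 78 (mod 667)
6^512 ≡ 78^2 = 6084 ≡ 81 (mod 667)
666 = 512 + 128 + 16 + 8 + 2 in binary powers of 2.
So 6^666 ≡ 81 · 210 · 94 · 110 · 36 ≡ 81 (mod 667).
Since 81 ≠ 1, base 6 is a Fermat witness: 667 is composite.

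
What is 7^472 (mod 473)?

423

7^1 ≡ 7 (mod 473)
7^2 ≡ 7^2 = 49 ≡ 49 (mod 473)
7^4 ≡ 49^2 = 2401 ≡ 36 (mod 473)
7^8 ≡ 36^2 = 1296 ≡ 350 (mod 473)
7^16 ≡ 350^2 = 122500 ≡ 466 (mod 473)
7^32 ≡ 466^2 = 217156 ≡ 49 (mod 473)
7^64 ≡ 49^2 = 2401 ≡ 36 (mod 473)
7^128 ≡ 36^2 = 1296 ≡ 350 (mod 473)
7^256 ≡ 350^2 = 122500 ≡ 466 (mod 473)
472 = 256 + 128 + 64 + 16 + 8 in binary powers of 2.
So 7^472 ≡ 466 · 350 · 36 · 466 · 350 ≡ 423 (mod 473).
Since 423 ≠ 1, base 7 is a Fermat witness: 473 is composite.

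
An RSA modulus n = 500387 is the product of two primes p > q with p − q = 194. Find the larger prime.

811

Since p = q + 194, we have 500387 = q(q + 194), so q² + 194q − 500387 = 0.
Discriminant: 194² + 4·500387 = 37636 + 2001548 = 2039184; √2039184 = 1428.
q = (−194 + 1428)/2 = 617, and p = q + 194 = 811.
Check: 617 · 811 = 500387.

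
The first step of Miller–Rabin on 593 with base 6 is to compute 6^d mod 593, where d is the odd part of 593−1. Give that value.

593 − 1 = 592 = 2^4 · 37, so d = 37.
6^1 ≡ 6 (mod 593)
6^2 ≡ 6^2 = 36 ≡ 36 (mod 593)
6^4 ≡ 36^2 = 1296 ≡ 110 (mod 593)
6^8 ≡ 110^2 = 12100 ≡ 240 (mod 593)
6^16 ≡ 240^2 = 57600 ≡ 79 (mod 593)
6^32 ≡ 79^2 = 6241 ≡ 311 (mod 593)
37 = 32 + 4 + 1 in binary powers of 2.
So 6^37 ≡ 311 · 110 · 6 ≡ 82 (mod 593).
Squaring chain: 82 → 201 → 77 → 592; reaches −1, so base 6 does not prove 593 composite.

82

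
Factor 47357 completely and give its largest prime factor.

71

47357 = 23 · 2059
2059 = 29 · 71
71 is prime.
So 47357 = 23 · 29 · 71; the largest prime factor is 71.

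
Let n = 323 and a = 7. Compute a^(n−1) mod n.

83

7^1 ≡ 7 (mod 323)
7^2 ≡ 7^2 = 49 ≡ 49 (mod 323)
7^4 ≡ 49^2 = 2401 ≡ 140 (mod 323)
7^8 ≡ 140^2 = 19600 ≡ 220 (mod 323)
7^16 ≡ 220^2 = 48400 ≡ 273 (mod 323)
7^32 ≡ 273^2 = 74529 ≡ 239 (mod 323)
7^64 ≡ 239^2 = 57121 ≡ 273 (mod 323)
7^128 ≡ 273^2 = 74529 ≡ 239 (mod 323)
7^256 ≡ 239^2 = 57121 ≡ 273 (mod 323)
322 = 256 + 64 + 2 in binary powers of 2.
So 7^322 ≡ 273 · 273 · 49 ≡ 83 (mod 323).
Since 83 ≠ 1, base 7 is a Fermat witness: 323 is composite.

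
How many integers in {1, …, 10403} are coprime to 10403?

Factor: 10403 = 101 · 103.
φ(10403) = (101−1) · (103−1) = 100 · 102 = 10200.

10200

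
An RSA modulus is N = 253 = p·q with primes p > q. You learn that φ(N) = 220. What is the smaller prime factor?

11

φ(n) = (p−1)(q−1) = n − (p+q) + 1, so p + q = 253 − 220 + 1 = 34.
p and q are the roots of t² − 34t + 253 = 0.
Discriminant: 34² − 4·253 = 1156 − 1012 = 144; √144 = 12.
q = (34 − 12)/2 = 11, p = (34 + 12)/2 = 23.
Check: 11 · 23 = 253.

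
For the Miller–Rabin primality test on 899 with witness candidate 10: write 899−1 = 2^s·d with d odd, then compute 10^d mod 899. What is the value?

899 − 1 = 898 = 2^1 · 449, so d = 449.
10^1 ≡ 10 (mod 899)
10^2 ≡ 10^2 = 100 ≡ 100 (mod 899)
10^4 ≡ 100^2 = 10000 ≡ 111 (mod 899)
10^8 ≡ 111^2 = 12321 ≡ 634 (mod 899)
10^16 ≡ 634^2 = 401956 ≡ 103 (mod 899)
10^32 ≡ 103^2 = 10609 ≡ 720 (mod 899)
10^64 ≡ 720^2 = 518400 ≡ 576 (mod 899)
10^128 ≡ 576^2 = 331776 ≡ 45 (mod 899)
10^256 ≡ 45^2 = 2025 ≡ 227 (mod 899)
449 = 256 + 128 + 64 + 1 in binary powers of 2.
So 10^449 ≡ 227 · 45 · 576 · 10 ≡ 648 (mod 899).
Squaring chain: 648; never reaches −1, so base 10 is a Miller–Rabin witness that 899 is composite.

648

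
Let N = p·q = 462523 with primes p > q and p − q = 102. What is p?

733

Since p = q + 102, we have 462523 = q(q + 102), so q² + 102q − 462523 = 0.
Discriminant: 102² + 4·462523 = 10404 + 1850092 = 1860496; √1860496 = 1364.
q = (−102 + 1364)/2 = 631, and p = q + 102 = 733.
Check: 631 · 733 = 462523.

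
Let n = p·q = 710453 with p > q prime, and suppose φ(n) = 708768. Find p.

φ(n) = (p−1)(q−1) = n − (p+q) + 1, so p + q = 710453 − 708768 + 1 = 1686.
p and q are the roots of t² − 1686t + 710453 = 0.
Discriminant: 1686² − 4·710453 = 2842596 − 2841812 = 784; √784 = 28.
q = (1686 − 28)/2 = 829, p = (1686 + 28)/2 = 857.
Check: 829 · 857 = 710453.

857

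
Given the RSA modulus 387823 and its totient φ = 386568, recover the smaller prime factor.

547

φ(n) = (p−1)(q−1) = n − (p+q) + 1, so p + q = 387823 − 386568 + 1 = 1256.
p and q are the roots of t² − 1256t + 387823 = 0.
Discriminant: 1256² − 4·387823 = 1577536 − 1551292 = 26244; √26244 = 162.
q = (1256 − 162)/2 = 547, p = (1256 + 162)/2 = 709.
Check: 547 · 709 = 387823.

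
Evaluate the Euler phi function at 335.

Factor: 335 = 5 · 67.
φ(335) = (5−1) · (67−1) = 4 · 66 = 264.

264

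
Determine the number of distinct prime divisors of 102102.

6

102102 = 2 · 51051
51051 = 3 · 17017
17017 = 7 · 2431
2431 = 11 · 221
221 = 13 · 17
102102 = 2 · 3 · 7 · 11 · 13 · 17, which has 6 distinct prime factors.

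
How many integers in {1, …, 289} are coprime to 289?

272

Factor: 289 = 17^2.
φ(289) = 17^1·(17−1) = 272.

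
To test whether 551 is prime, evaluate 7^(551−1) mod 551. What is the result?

197

7^1 ≡ 7 (mod 551)
7^2 ≡ 7^2 = 49 ≡ 49 (mod 551)
7^4 ≡ 49^2 = 2401 ≡ 197 (mod 551)
7^8 ≡ 197^2 = 38809 ≡ 239 (mod 551)
7^16 ≡ 239^2 = 57121 ≡ 368 (mod 551)
7^32 ≡ 368^2 = 135424 ≡ 429 (mod 551)
7^64 ≡ 429^2 = 184041 ≡ 7 (mod 551)
7^128 ≡ 7^2 = 49 ≡ 49 (mod 551)
7^256 ≡ 49^2 = 2401 ≡ 197 (mod 551)
7^512 ≡ 197^2 = 38809 ≡ 239 (mod 551)
550 = 512 + 32 + 4 + 2 in binary powers of 2.
So 7^550 ≡ 239 · 429 · 197 · 49 ≡ 197 (mod 551).
Since 197 ≠ 1, base 7 is a Fermat witness: 551 is composite.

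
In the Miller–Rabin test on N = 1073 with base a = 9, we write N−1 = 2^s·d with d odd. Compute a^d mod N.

1073 − 1 = 1072 = 2^4 · 67, so d = 67.
9^1 ≡ 9 (mod 1073)
9^2 ≡ 9^2 = 81 ≡ 81 (mod 1073)
9^4 ≡ 81^2 = 6561 ≡ 123 (mod 1073)
9^8 ≡ 123^2 = 15129 ≡ 107 (mod 1073)
9^16 ≡ 107^2 = 11449 ≡ 719 (mod 1073)
9^32 ≡ 719^2 = 516961 ≡ 848 (mod 1073)
9^64 ≡ 848^2 = 719104 ≡ 194 (mod 1073)
67 = 64 + 2 + 1 in binary powers of 2.
So 9^67 ≡ 194 · 81 · 9 ≡ 863 (mod 1073).
Squaring chain: 863 → 107 → 719 → 848; never reaches −1, so base 9 is a Miller–Rabin witness that 1073 is composite.

863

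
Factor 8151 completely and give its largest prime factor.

8151 = 3 · 2717
2717 = 11 · 247
247 = 13 · 19
19 is prime.
So 8151 = 3 · 11 · 13 · 19; the largest prime factor is 19.

19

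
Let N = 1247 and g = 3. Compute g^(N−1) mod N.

608

3^1 ≡ 3 (mod 1247)
3^2 ≡ 3^2 = 9 ≡ 9 (mod 1247)
3^4 ≡ 9^2 = 81 ≡ 81 (mod 1247)
3^8 ≡ 81^2 = 6561 ≡ 326 (mod 1247)
3^16 ≡ 326^2 = 106276 ≡ 281 (mod 1247)
3^32 ≡ 281^2 = 78961 ≡ 400 (mod 1247)
3^64 ≡ 400^2 = 160000 ≡ 384 (mod 1247)
3^128 ≡ 384^2 = 147456 ≡ 310 (mod 1247)
3^256 ≡ 310^2 = 96100 ≡ 81 (mod 1247)
3^512 ≡ 81^2 = 6561 ≡ 326 (mod 1247)
3^1024 ≡ 326^2 = 106276 ≡ 281 (mod 1247)
1246 = 1024 + 128 + 64 + 16 + 8 + 4 + 2 in binary powers of 2.
So 3^1246 ≡ 281 · 310 · 384 · 281 · 326 · 81 · 9 ≡ 608 (mod 1247).
Since 608 ≠ 1, base 3 is a Fermat witness: 1247 is composite.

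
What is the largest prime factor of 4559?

97

4559 = 47 · 97
97 is prime.
So 4559 = 47 · 97; the largest prime factor is 97.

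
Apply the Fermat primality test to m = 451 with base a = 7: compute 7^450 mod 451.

419

7^1 ≡ 7 (mod 451)
7^2 ≡ 7^2 = 49 ≡ 49 (mod 451)
7^4 ≡ 49^2 = 2401 ≡ 146 (mod 451)
7^8 ≡ 146^2 = 21316 ≡ 119 (mod 451)
7^16 ≡ 119^2 = 14161 ≡ 180 (mod 451)
7^32 ≡ 180^2 = 32400 ≡ 379 (mod 451)
7^64 ≡ 379^2 = 143641 ≡ 223 (mod 451)
7^128 ≡ 223^2 = 49729 ≡ 119 (mod 451)
7^256 ≡ 119^2 = 14161 ≡ 180 (mod 451)
450 = 256 + 128 + 64 + 2 in binary powers of 2.
So 7^450 ≡ 180 · 119 · 223 · 49 ≡ 419 (mod 451).
Since 419 ≠ 1, base 7 is a Fermat witness: 451 is composite.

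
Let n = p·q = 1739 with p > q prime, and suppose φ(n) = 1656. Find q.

φ(n) = (p−1)(q−1) = n − (p+q) + 1, so p + q = 1739 − 1656 + 1 = 84.
p and q are the roots of t² − 84t + 1739 = 0.
Discriminant: 84² − 4·1739 = 7056 − 6956 = 100; √100 = 10.
q = (84 − 10)/2 = 37, p = (84 + 10)/2 = 47.
Check: 37 · 47 = 1739.

37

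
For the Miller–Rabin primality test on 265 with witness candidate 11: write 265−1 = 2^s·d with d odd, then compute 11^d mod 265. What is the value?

131

265 − 1 = 264 = 2^3 · 33, so d = 33.
11^1 ≡ 11 (mod 265)
11^2 ≡ 11^2 = 121 ≡ 121 (mod 265)
11^4 ≡ 121^2 = 14641 ≡ 66 (mod 265)
11^8 ≡ 66^2 = 4356 ≡ 116 (mod 265)
11^16 ≡ 116^2 = 13456 ≡ 206 (mod 265)
11^32 ≡ 206^2 = 42436 ≡ 36 (mod 265)
33 = 32 + 1 in binary powers of 2.
So 11^33 ≡ 36 · 11 ≡ 131 (mod 265).
Squaring chain: 131 → 201 → 121; never reaches −1, so base 11 is a Miller–Rabin witness that 265 is composite.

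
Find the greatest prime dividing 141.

141 = 3 · 47
47 is prime.
So 141 = 3 · 47; the largest prime factor is 47.

47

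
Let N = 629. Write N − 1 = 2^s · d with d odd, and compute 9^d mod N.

382

629 − 1 = 628 = 2^2 · 157, so d = 157.
9^1 ≡ 9 (mod 629)
9^2 ≡ 9^2 = 81 ≡ 81 (mod 629)
9^4 ≡ 81^2 = 6561 ≡ 271 (mod 629)
9^8 ≡ 271^2 = 73441 ≡ 477 (mod 629)
9^16 ≡ 477^2 = 227529 ≡ 460 (mod 629)
9^32 ≡ 460^2 = 211600 ≡ 256 (mod 629)
9^64 ≡ 256^2 = 65536 ≡ 120 (mod 629)
9^128 ≡ 120^2 = 14400 ≡ 562 (mod 629)
157 = 128 + 16 + 8 + 4 + 1 in binary powers of 2.
So 9^157 ≡ 562 · 460 · 477 · 271 · 9 ≡ 382 (mod 629).
Squaring chain: 382 → 625; never reaches −1, so base 9 is a Miller–Rabin witness that 629 is composite.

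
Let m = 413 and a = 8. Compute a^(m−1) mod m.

8^1 ≡ 8 (mod 413)
8^2 ≡ 8^2 = 64 ≡ 64 (mod 413)
8^4 ≡ 64^2 = 4096 ≡ 379 (mod 413)
8^8 ≡ 379^2 = 143641 ≡ 330 (mod 413)
8^16 ≡ 330^2 = 108900 ≡ 281 (mod 413)
8^32 ≡ 281^2 = 78961 ≡ 78 (mod 413)
8^64 ≡ 78^2 = 6084 ≡ 302 (mod 413)
8^128 ≡ 302^2 = 91204 ≡ 344 (mod 413)
8^256 ≡ 344^2 = 118336 ≡ 218 (mod 413)
412 = 256 + 128 + 16 + 8 + 4 in binary powers of 2.
So 8^412 ≡ 218 · 344 · 281 · 330 · 379 ≡ 302 (mod 413).
Since 302 ≠ 1, base 8 is a Fermat witness: 413 is composite.

302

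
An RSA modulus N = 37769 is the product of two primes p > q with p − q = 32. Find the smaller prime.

179

Since p = q + 32, we have 37769 = q(q + 32), so q² + 32q − 37769 = 0.
Discriminant: 32² + 4·37769 = 1024 + 151076 = 152100; √152100 = 390.
q = (−32 + 390)/2 = 179, and p = q + 32 = 211.
Check: 179 · 211 = 37769.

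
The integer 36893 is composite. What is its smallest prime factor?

36893 is odd.
Digit sum 29, not divisible by 3.
Ends in 3: not divisible by 5.
7: 36893 = 7·5270 + 3
11: 36893 = 11·3353 + 10
13: 36893 = 13·2837 + 12
17: 36893 = 17·2170 + 3
19: 36893 = 19·1941 + 14
23: 36893 = 23·1604 + 1
29: 36893 = 29·1272 + 5
31: 36893 = 31·1190 + 3
37: 36893 = 37·997 + 4
41: 36893 = 41·899 + 34
43: 36893 = 43·857 + 42
47: 36893 = 47·784 + 45
53: 36893 = 53·696 + 5
59: 36893 = 59·625 + 18
61: 36893 = 61·604 + 49
67: 36893 = 67·550 + 43
71: 36893 = 71·519 + 44
73: 36893 = 73·505 + 28
79: 36893 = 79·467

79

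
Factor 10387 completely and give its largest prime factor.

10387 = 13 · 799
799 = 17 · 47
47 is prime.
So 10387 = 13 · 17 · 47; the largest prime factor is 47.

47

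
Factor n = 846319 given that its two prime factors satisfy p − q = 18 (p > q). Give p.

Since p = q + 18, we have 846319 = q(q + 18), so q² + 18q − 846319 = 0.
Discriminant: 18² + 4·846319 = 324 + 3385276 = 3385600; √3385600 = 1840.
q = (−18 + 1840)/2 = 911, and p = q + 18 = 929.
Check: 911 · 929 = 846319.

929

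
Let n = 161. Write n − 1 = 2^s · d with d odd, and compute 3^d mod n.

161 − 1 = 160 = 2^5 · 5, so d = 5.
3^1 ≡ 3 (mod 161)
3^2 ≡ 3^2 = 9 ≡ 9 (mod 161)
3^4 ≡ 9^2 = 81 ≡ 81 (mod 161)
5 = 4 + 1 in binary powers of 2.
So 3^5 ≡ 81 · 3 ≡ 82 (mod 161).
Squaring chain: 82 → 123 → 156 → 25 → 142; never reaches −1, so base 3 is a Miller–Rabin witness that 161 is composite.

82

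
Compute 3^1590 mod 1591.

322

3^1 ≡ 3 (mod 1591)
3^2 ≡ 3^2 = 9 ≡ 9 (mod 1591)
3^4 ≡ 9^2 = 81 ≡ 81 (mod 1591)
3^8 ≡ 81^2 = 6561 ≡ 197 (mod 1591)
3^16 ≡ 197^2 = 38809 ≡ 625 (mod 1591)
3^32 ≡ 625^2 = 390625 ≡ 830 (mod 1591)
3^64 ≡ 830^2 = 688900 ≡ 1588 (mod 1591)
3^128 ≡ 1588^2 = 2521744 ≡ 9 (mod 1591)
3^256 ≡ 9^2 = 81 ≡ 81 (mod 1591)
3^512 ≡ 81^2 = 6561 ≡ 197 (mod 1591)
3^1024 ≡ 197^2 = 38809 ≡ 625 (mod 1591)
1590 = 1024 + 512 + 32 + 16 + 4 + 2 in binary powers of 2.
So 3^1590 ≡ 625 · 197 · 830 · 625 · 81 · 9 ≡ 322 (mod 1591).
Since 322 ≠ 1, base 3 is a Fermat witness: 1591 is composite.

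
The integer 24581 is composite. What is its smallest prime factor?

24581 is odd.
Digit sum 20, not divisible by 3.
Ends in 1: not divisible by 5.
7: 24581 = 7·3511 + 4
11: 24581 = 11·2234 + 7
13: 24581 = 13·1890 + 11
17: 24581 = 17·1445 + 16
19: 24581 = 19·1293 + 14
23: 24581 = 23·1068 + 17
29: 24581 = 29·847 + 18
31: 24581 = 31·792 + 29
37: 24581 = 37·664 + 13
41: 24581 = 41·599 + 22
43: 24581 = 43·571 + 28
47: 24581 = 47·523

47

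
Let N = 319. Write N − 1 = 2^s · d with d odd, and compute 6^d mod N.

178

319 − 1 = 318 = 2^1 · 159, so d = 159.
6^1 ≡ 6 (mod 319)
6^2 ≡ 6^2 = 36 ≡ 36 (mod 319)
6^4 ≡ 36^2 = 1296 ≡ 20 (mod 319)
6^8 ≡ 20^2 = 400 ≡ 81 (mod 319)
6^16 ≡ 81^2 = 6561 ≡ 181 (mod 319)
6^32 ≡ 181^2 = 32761 ≡ 223 (mod 319)
6^64 ≡ 223^2 = 49729 ≡ 284 (mod 319)
6^128 ≡ 284^2 = 80656 ≡ 268 (mod 319)
159 = 128 + 16 + 8 + 4 + 2 + 1 in binary powers of 2.
So 6^159 ≡ 268 · 181 · 81 · 20 · 36 · 6 ≡ 178 (mod 319).
Squaring chain: 178; never reaches −1, so base 6 is a Miller–Rabin witness that 319 is composite.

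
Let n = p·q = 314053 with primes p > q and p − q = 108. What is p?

Since p = q + 108, we have 314053 = q(q + 108), so q² + 108q − 314053 = 0.
Discriminant: 108² + 4·314053 = 11664 + 1256212 = 1267876; √1267876 = 1126.
q = (−108 + 1126)/2 = 509, and p = q + 108 = 617.
Check: 509 · 617 = 314053.

617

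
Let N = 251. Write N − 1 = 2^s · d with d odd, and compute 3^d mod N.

1

251 − 1 = 250 = 2^1 · 125, so d = 125.
3^1 ≡ 3 (mod 251)
3^2 ≡ 3^2 = 9 ≡ 9 (mod 251)
3^4 ≡ 9^2 = 81 ≡ 81 (mod 251)
3^8 ≡ 81^2 = 6561 ≡ 35 (mod 251)
3^16 ≡ 35^2 = 1225 ≡ 221 (mod 251)
3^32 ≡ 221^2 = 48841 ≡ 147 (mod 251)
3^64 ≡ 147^2 = 21609 ≡ 23 (mod 251)
125 = 64 + 32 + 16 + 8 + 4 + 1 in binary powers of 2.
So 3^125 ≡ 23 · 147 · 221 · 35 · 81 · 3 ≡ 1 (mod 251).
Since 3^d ≡ 1 (mod 251), base 3 does not prove 251 composite.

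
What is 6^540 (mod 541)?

6^1 ≡ 6 (mod 541)
6^2 ≡ 6^2 = 36 ≡ 36 (mod 541)
6^4 ≡ 36^2 = 1296 ≡ 214 (mod 541)
6^8 ≡ 214^2 = 45796 ≡ 352 (mod 541)
6^16 ≡ 352^2 = 123904 ≡ 15 (mod 541)
6^32 ≡ 15^2 = 225 ≡ 225 (mod 541)
6^64 ≡ 225^2 = 50625 ≡ 312 (mod 541)
6^128 ≡ 312^2 = 97344 ≡ 505 (mod 541)
6^256 ≡ 505^2 = 255025 ≡ 214 (mod 541)
6^512 ≡ 214^2 = 45796 ≡ 352 (mod 541)
540 = 512 + 16 + 8 + 4 in binary powers of 2.
So 6^540 ≡ 352 · 15 · 352 · 214 ≡ 1 (mod 541).
Since the result is 1, base 6 gives no evidence that 541 is composite.

1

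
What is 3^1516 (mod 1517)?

3^1 ≡ 3 (mod 1517)
3^2 ≡ 3^2 = 9 ≡ 9 (mod 1517)
3^4 ≡ 9^2 = 81 ≡ 81 (mod 1517)
3^8 ≡ 81^2 = 6561 ≡ 493 (mod 1517)
3^16 ≡ 493^2 = 243049 ≡ 329 (mod 1517)
3^32 ≡ 329^2 = 108241 ≡ 534 (mod 1517)
3^64 ≡ 534^2 = 285156 ≡ 1477 (mod 1517)
3^128 ≡ 1477^2 = 2181529 ≡ 83 (mod 1517)
3^256 ≡ 83^2 = 6889 ≡ 821 (mod 1517)
3^512 ≡ 821^2 = 674041 ≡ 493 (mod 1517)
3^1024 ≡ 493^2 = 243049 ≡ 329 (mod 1517)
1516 = 1024 + 256 + 128 + 64 + 32 + 8 + 4 in binary powers of 2.
So 3^1516 ≡ 329 · 821 · 83 · 1477 · 534 · 493 · 81 ≡ 81 (mod 1517).
Since 81 ≠ 1, base 3 is a Fermat witness: 1517 is composite.

81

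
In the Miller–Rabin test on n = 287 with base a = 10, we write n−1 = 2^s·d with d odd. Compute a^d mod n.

180

287 − 1 = 286 = 2^1 · 143, so d = 143.
10^1 ≡ 10 (mod 287)
10^2 ≡ 10^2 = 100 ≡ 100 (mod 287)
10^4 ≡ 100^2 = 10000 ≡ 242 (mod 287)
10^8 ≡ 242^2 = 58564 ≡ 16 (mod 287)
10^16 ≡ 16^2 = 256 ≡ 256 (mod 287)
10^32 ≡ 256^2 = 65536 ≡ 100 (mod 287)
10^64 ≡ 100^2 = 10000 ≡ 242 (mod 287)
10^128 ≡ 242^2 = 58564 ≡ 16 (mod 287)
143 = 128 + 8 + 4 + 2 + 1 in binary powers of 2.
So 10^143 ≡ 16 · 16 · 242 · 100 · 10 ≡ 180 (mod 287).
Squaring chain: 180; never reaches −1, so base 10 is a Miller–Rabin witness that 287 is composite.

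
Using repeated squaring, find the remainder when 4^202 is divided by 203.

123

4^1 ≡ 4 (mod 203)
4^2 ≡ 4^2 = 16 ≡ 16 (mod 203)
4^4 ≡ 16^2 = 256 ≡ 53 (mod 203)
4^8 ≡ 53^2 = 2809 ≡ 170 (mod 203)
4^16 ≡ 170^2 = 28900 ≡ 74 (mod 203)
4^32 ≡ 74^2 = 5476 ≡ 198 (mod 203)
4^64 ≡ 198^2 = 39204 ≡ 25 (mod 203)
4^128 ≡ 25^2 = 625 ≡ 16 (mod 203)
202 = 128 + 64 + 8 + 2 in binary powers of 2.
So 4^202 ≡ 16 · 25 · 170 · 16 ≡ 123 (mod 203).
Since 123 ≠ 1, base 4 is a Fermat witness: 203 is composite.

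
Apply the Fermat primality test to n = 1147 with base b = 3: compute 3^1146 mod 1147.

3^1 ≡ 3 (mod 1147)
3^2 ≡ 3^2 = 9 ≡ 9 (mod 1147)
3^4 ≡ 9^2 = 81 ≡ 81 (mod 1147)
3^8 ≡ 81^2 = 6561 ≡ 826 (mod 1147)
3^16 ≡ 826^2 = 682276 ≡ 958 (mod 1147)
3^32 ≡ 958^2 = 917764 ≡ 164 (mod 1147)
3^64 ≡ 164^2 = 26896 ≡ 515 (mod 1147)
3^128 ≡ 515^2 = 265225 ≡ 268 (mod 1147)
3^256 ≡ 268^2 = 71824 ≡ 710 (mod 1147)
3^512 ≡ 710^2 = 504100 ≡ 567 (mod 1147)
3^1024 ≡ 567^2 = 321489 ≡ 329 (mod 1147)
1146 = 1024 + 64 + 32 + 16 + 8 + 2 in binary powers of 2.
So 3^1146 ≡ 329 · 515 · 164 · 958 · 826 · 9 ≡ 47 (mod 1147).
Since 47 ≠ 1, base 3 is a Fermat witness: 1147 is composite.

47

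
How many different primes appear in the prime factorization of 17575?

17575 = 5^2 · 703
703 = 19 · 37
17575 = 5^2 · 19 · 37, which has 3 distinct prime factors.

3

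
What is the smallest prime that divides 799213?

41

799213 is odd.
Digit sum 31, not divisible by 3.
Ends in 3: not divisible by 5.
7: 799213 = 7·114173 + 2
11: 799213 = 11·72655 + 8
13: 799213 = 13·61477 + 12
17: 799213 = 17·47012 + 9
19: 799213 = 19·42063 + 16
23: 799213 = 23·34748 + 9
29: 799213 = 29·27559 + 2
31: 799213 = 31·25781 + 2
37: 799213 = 37·21600 + 13
41: 799213 = 41·19493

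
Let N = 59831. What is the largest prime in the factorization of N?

59831 = 19 · 3149
3149 = 47 · 67
67 is prime.
So 59831 = 19 · 47 · 67; the largest prime factor is 67.

67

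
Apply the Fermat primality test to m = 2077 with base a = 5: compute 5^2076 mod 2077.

5^1 ≡ 5 (mod 2077)
5^2 ≡ 5^2 = 25 ≡ 25 (mod 2077)
5^4 ≡ 25^2 = 625 ≡ 625 (mod 2077)
5^8 ≡ 625^2 = 390625 ≡ 149 (mod 2077)
5^16 ≡ 149^2 = 22201 ≡ 1431 (mod 2077)
5^32 ≡ 1431^2 = 2047761 ≡ 1916 (mod 2077)
5^64 ≡ 1916^2 = 3671056 ≡ 997 (mod 2077)
5^128 ≡ 997^2 = 994009 ≡ 1203 (mod 2077)
5^256 ≡ 1203^2 = 1447209 ≡ 1617 (mod 2077)
5^512 ≡ 1617^2 = 2614689 ≡ 1823 (mod 2077)
5^1024 ≡ 1823^2 = 3323329 ≡ 129 (mod 2077)
5^2048 ≡ 129^2 = 16641 ≡ 25 (mod 2077)
2076 = 2048 + 16 + 8 + 4 in binary powers of 2.
So 5^2076 ≡ 25 · 1431 · 149 · 625 ≡ 1489 (mod 2077).
Since 1489 ≠ 1, base 5 is a Fermat witness: 2077 is composite.

1489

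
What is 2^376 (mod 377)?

94

2^1 ≡ 2 (mod 377)
2^2 ≡ 2^2 = 4 ≡ 4 (mod 377)
2^4 ≡ 4^2 = 16 ≡ 16 (mod 377)
2^8 ≡ 16^2 = 256 ≡ 256 (mod 377)
2^16 ≡ 256^2 = 65536 ≡ 315 (mod 377)
2^32 ≡ 315^2 = 99225 ≡ 74 (mod 377)
2^64 ≡ 74^2 = 5476 ≡ 198 (mod 377)
2^128 ≡ 198^2 = 39204 ≡ 373 (mod 377)
2^256 ≡ 373^2 = 139129 ≡ 16 (mod 377)
376 = 256 + 64 + 32 + 16 + 8 in binary powers of 2.
So 2^376 ≡ 16 · 198 · 74 · 315 · 256 ≡ 94 (mod 377).
Since 94 ≠ 1, base 2 is a Fermat witness: 377 is composite.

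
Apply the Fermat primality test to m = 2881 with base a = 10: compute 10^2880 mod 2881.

1215

10^1 ≡ 10 (mod 2881)
10^2 ≡ 10^2 = 100 ≡ 100 (mod 2881)
10^4 ≡ 100^2 = 10000 ≡ 1357 (mod 2881)
10^8 ≡ 1357^2 = 1841449 ≡ 490 (mod 2881)
10^16 ≡ 490^2 = 240100 ≡ 977 (mod 2881)
10^32 ≡ 977^2 = 954529 ≡ 918 (mod 2881)
10^64 ≡ 918^2 = 842724 ≡ 1472 (mod 2881)
10^128 ≡ 1472^2 = 2166784 ≡ 272 (mod 2881)
10^256 ≡ 272^2 = 73984 ≡ 1959 (mod 2881)
10^512 ≡ 1959^2 = 3837681 ≡ 189 (mod 2881)
10^1024 ≡ 189^2 = 35721 ≡ 1149 (mod 2881)
10^2048 ≡ 1149^2 = 1320201 ≡ 703 (mod 2881)
2880 = 2048 + 512 + 256 + 64 in binary powers of 2.
So 10^2880 ≡ 703 · 189 · 1959 · 1472 ≡ 1215 (mod 2881).
Since 1215 ≠ 1, base 10 is a Fermat witness: 2881 is composite.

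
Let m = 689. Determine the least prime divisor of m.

13

689 is odd.
Digit sum 23, not divisible by 3.
Ends in 9: not divisible by 5.
7: 689 = 7·98 + 3
11: 689 = 11·62 + 7
13: 689 = 13·53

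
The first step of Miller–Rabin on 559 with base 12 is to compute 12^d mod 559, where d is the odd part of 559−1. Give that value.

559 − 1 = 558 = 2^1 · 279, so d = 279.
12^1 ≡ 12 (mod 559)
12^2 ≡ 12^2 = 144 ≡ 144 (mod 559)
12^4 ≡ 144^2 = 20736 ≡ 53 (mod 559)
12^8 ≡ 53^2 = 2809 ≡ 14 (mod 559)
12^16 ≡ 14^2 = 196 ≡ 196 (mod 559)
12^32 ≡ 196^2 = 38416 ≡ 404 (mod 559)
12^64 ≡ 404^2 = 163216 ≡ 547 (mod 559)
12^128 ≡ 547^2 = 299209 ≡ 144 (mod 559)
12^256 ≡ 144^2 = 20736 ≡ 53 (mod 559)
279 = 256 + 16 + 4 + 2 + 1 in binary powers of 2.
So 12^279 ≡ 53 · 196 · 53 · 144 · 12 ≡ 194 (mod 559).
Squaring chain: 194; never reaches −1, so base 12 is a Miller–Rabin witness that 559 is composite.

194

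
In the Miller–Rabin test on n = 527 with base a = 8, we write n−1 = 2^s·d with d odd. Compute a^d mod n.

202

527 − 1 = 526 = 2^1 · 263, so d = 263.
8^1 ≡ 8 (mod 527)
8^2 ≡ 8^2 = 64 ≡ 64 (mod 527)
8^4 ≡ 64^2 = 4096 ≡ 407 (mod 527)
8^8 ≡ 407^2 = 165649 ≡ 171 (mod 527)
8^16 ≡ 171^2 = 29241 ≡ 256 (mod 527)
8^32 ≡ 256^2 = 65536 ≡ 188 (mod 527)
8^64 ≡ 188^2 = 35344 ≡ 35 (mod 527)
8^128 ≡ 35^2 = 1225 ≡ 171 (mod 527)
8^256 ≡ 171^2 = 29241 ≡ 256 (mod 527)
263 = 256 + 4 + 2 + 1 in binary powers of 2.
So 8^263 ≡ 256 · 407 · 64 · 8 ≡ 202 (mod 527).
Squaring chain: 202; never reaches −1, so base 8 is a Miller–Rabin witness that 527 is composite.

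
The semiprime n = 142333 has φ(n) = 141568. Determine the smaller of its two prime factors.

φ(n) = (p−1)(q−1) = n − (p+q) + 1, so p + q = 142333 − 141568 + 1 = 766.
p and q are the roots of t² − 766t + 142333 = 0.
Discriminant: 766² − 4·142333 = 586756 − 569332 = 17424; √17424 = 132.
q = (766 − 132)/2 = 317, p = (766 + 132)/2 = 449.
Check: 317 · 449 = 142333.

317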